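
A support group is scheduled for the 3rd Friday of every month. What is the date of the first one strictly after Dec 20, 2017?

Jan 19, 2018

Dec 2017 starts on a Friday; its first Friday is the 1st, so the 3rd Friday is the 15th — Dec 15, 2017.
That is not after Dec 20, 2017, so look at Jan 2018.
Jan 2018 starts on a Monday; its first Friday is the 5th, so the 3rd Friday is the 19th — Jan 19, 2018.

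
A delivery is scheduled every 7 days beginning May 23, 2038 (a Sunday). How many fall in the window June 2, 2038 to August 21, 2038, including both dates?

Occurrences land 7·i days after May 23, 2038 for i = 0, 1, 2, …
June 2, 2038 is 10 days after the start; 10 ÷ 7 = 1 remainder 3; since the remainder is 3, round up to i = 2. First occurrence in the window: #3 on June 6, 2038 (2×7 = 14 days in).
August 21, 2038 is 90 days after the start; 90 ÷ 7 = 12 remainder 6. Last occurrence in the window: #13 on August 15, 2038.
Occurrences #3 through #13: 11 in total.

11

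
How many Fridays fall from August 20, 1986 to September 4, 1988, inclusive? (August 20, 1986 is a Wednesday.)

August 20, 1986 is a Wednesday; the first Friday on or after it is August 22, 1986 (2 days later).
From August 22, 1986 to September 4, 1988: 131 + 365 + 248 = 744 days (rest of 1986, 1987, to September 4, 1988 in 1988).
744 ÷ 7 = 106 full weeks with remainder 2, so 106 more Fridays after the first → 107.

107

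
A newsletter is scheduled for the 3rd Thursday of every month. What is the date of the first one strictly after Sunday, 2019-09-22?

2019-10-17

September 2019 starts on a Sunday; its first Thursday is the 5th, so the 3rd Thursday is the 19th — 2019-09-19.
That is not after 2019-09-22, so look at October 2019.
October 2019 starts on a Tuesday; its first Thursday is the 3rd, so the 3rd Thursday is the 17th — 2019-10-17.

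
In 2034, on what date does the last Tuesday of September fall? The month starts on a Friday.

September 26, 2034

September 2034 begins on a Friday, so the first Tuesday is September 5 (4 days later).
September 2034 has 30 days. Adding weeks: 5, 12, 19, 26 — the last one ≤ 30 is the 26th.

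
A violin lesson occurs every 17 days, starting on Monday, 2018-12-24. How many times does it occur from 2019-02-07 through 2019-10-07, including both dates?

14

Occurrences land 17·i days after 2018-12-24 for i = 0, 1, 2, …
2019-02-07 is 45 days after the start; 45 ÷ 17 = 2 remainder 11; since the remainder is 11, round up to i = 3. First occurrence in the window: #4 on 2019-02-13 (3×17 = 51 days in).
2019-10-07 is 287 days after the start; 287 ÷ 17 = 16 remainder 15. Last occurrence in the window: #17 on 2019-09-22.
Occurrences #4 through #17: 14 in total.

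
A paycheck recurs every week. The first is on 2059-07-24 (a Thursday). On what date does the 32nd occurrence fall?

2060-02-26

The 32nd occurrence is 31 intervals after the first: 31 × 7 = 217 days after 2059-07-24.
July has 31 days — 7 days to the end of July leaves 210.
August has 31 days (179 left).
September has 30 days (149 left).
October has 31 days (118 left).
November has 30 days (88 left).
December has 31 days (57 left).
January has 31 days (26 left).
26 days into February → 2060-02-26.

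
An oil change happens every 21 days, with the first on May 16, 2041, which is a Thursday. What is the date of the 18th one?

The 18th occurrence is 17 intervals after the first: 17 × 21 = 357 days after May 16, 2041.
May has 31 days — 15 days to the end of May leaves 342.
June has 30 days (312 left).
July has 31 days (281 left).
August has 31 days (250 left).
September has 30 days (220 left).
October has 31 days (189 left).
November has 30 days (159 left).
December has 31 days (128 left).
January has 31 days (97 left).
February has 28 days (69 left).
March has 31 days (38 left).
April has 30 days (8 left).
8 days into May → May 8, 2042.

May 8, 2042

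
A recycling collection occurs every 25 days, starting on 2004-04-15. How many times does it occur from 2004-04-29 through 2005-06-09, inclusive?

Occurrences land 25·i days after 2004-04-15 for i = 0, 1, 2, …
2004-04-29 is 14 days after the start; 14 ÷ 25 = 0 remainder 14; since the remainder is 14, round up to i = 1. First occurrence in the window: #2 on 2004-05-10 (1×25 = 25 days in).
2005-06-09 is 420 days after the start; 420 ÷ 25 = 16 remainder 20. Last occurrence in the window: #17 on 2005-05-20.
Occurrences #2 through #17: 16 in total.

16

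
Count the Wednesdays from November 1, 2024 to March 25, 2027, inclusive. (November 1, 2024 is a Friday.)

125

November 1, 2024 is a Friday; the first Wednesday on or after it is November 6, 2024 (5 days later).
From November 6, 2024 to March 25, 2027: 55 + 365 + 365 + 84 = 869 days (rest of 2024, 2025, 2026, to March 25, 2027 in 2027).
869 ÷ 7 = 124 full weeks with remainder 1, so 124 more Wednesdays after the first → 125.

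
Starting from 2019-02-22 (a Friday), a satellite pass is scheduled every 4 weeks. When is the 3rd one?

The 3rd occurrence is 2 intervals after the first: 2 × 28 = 56 days after 2019-02-22.
February has 28 days — 6 days to the end of February leaves 50.
March has 31 days (19 left).
19 days into April → 2019-04-19.

2019-04-19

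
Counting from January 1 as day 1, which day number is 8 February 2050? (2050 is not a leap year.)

Days in months before February: 31 = 31.
Plus 8 days into February → day 39.

39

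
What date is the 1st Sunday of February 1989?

February 1989 begins on a Wednesday, so the first Sunday is February 5 (4 days later).

1989-02-05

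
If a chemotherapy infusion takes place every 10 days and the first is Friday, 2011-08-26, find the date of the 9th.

2011-11-14

The 9th occurrence is 8 intervals after the first: 8 × 10 = 80 days after 2011-08-26.
August has 31 days — 5 days to the end of August leaves 75.
September has 30 days (45 left).
October has 31 days (14 left).
14 days into November → 2011-11-14.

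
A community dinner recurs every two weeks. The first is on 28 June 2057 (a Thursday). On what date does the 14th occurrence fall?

27 December 2057

The 14th occurrence is 13 intervals after the first: 13 × 14 = 182 days after 28 June 2057.
June has 30 days — 2 days to the end of June leaves 180.
July has 31 days (149 left).
August has 31 days (118 left).
September has 30 days (88 left).
October has 31 days (57 left).
November has 30 days (27 left).
27 days into December → 27 December 2057.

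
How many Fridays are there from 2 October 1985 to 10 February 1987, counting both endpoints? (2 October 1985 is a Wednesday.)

2 October 1985 is a Wednesday; the first Friday on or after it is 4 October 1985 (2 days later).
From 4 October 1985 to 10 February 1987: 88 + 365 + 41 = 494 days (rest of 1985, 1986, to 10 February 1987 in 1987).
494 ÷ 7 = 70 full weeks with remainder 4, so 70 more Fridays after the first → 71.

71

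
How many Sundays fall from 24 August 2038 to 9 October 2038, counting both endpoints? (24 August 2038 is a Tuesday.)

24 August 2038 is a Tuesday; the first Sunday on or after it is 29 August 2038 (5 days later).
From 29 August 2038 to 9 October 2038: 2 + 30 + 9 = 41 days (rest of August, September, October).
41 ÷ 7 = 5 full weeks with remainder 6, so 5 more Sundays after the first → 6.

6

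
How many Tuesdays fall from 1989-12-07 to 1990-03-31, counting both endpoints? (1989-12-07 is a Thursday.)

1989-12-07 is a Thursday; the first Tuesday on or after it is 1989-12-12 (5 days later).
From 1989-12-12 to 1990-03-31: 19 + 31 + 28 + 31 = 109 days (rest of December, January, February, March).
109 ÷ 7 = 15 full weeks with remainder 4, so 15 more Tuesdays after the first → 16.

16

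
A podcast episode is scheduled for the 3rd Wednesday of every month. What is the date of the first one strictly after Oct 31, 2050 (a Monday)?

Nov 16, 2050

Oct 2050 starts on a Saturday; its first Wednesday is the 5th, so the 3rd Wednesday is the 19th — Oct 19, 2050.
That is not after Oct 31, 2050, so look at Nov 2050.
Nov 2050 starts on a Tuesday; its first Wednesday is the 2nd, so the 3rd Wednesday is the 16th — Nov 16, 2050.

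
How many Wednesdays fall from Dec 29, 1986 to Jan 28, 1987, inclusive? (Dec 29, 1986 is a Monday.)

Dec 29, 1986 is a Monday; the first Wednesday on or after it is Dec 31, 1986 (2 days later).
From Dec 31, 1986 to Jan 28, 1987: 0 + 28 = 28 days (rest of Dec, Jan).
28 ÷ 7 = 4 full weeks with remainder 0, so 4 more Wednesdays after the first → 5.

5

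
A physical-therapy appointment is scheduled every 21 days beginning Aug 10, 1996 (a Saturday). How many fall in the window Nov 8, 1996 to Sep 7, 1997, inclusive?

14

Occurrences land 21·i days after Aug 10, 1996 for i = 0, 1, 2, …
Nov 8, 1996 is 90 days after the start; 90 ÷ 21 = 4 remainder 6; since the remainder is 6, round up to i = 5. First occurrence in the window: #6 on Nov 23, 1996 (5×21 = 105 days in).
Sep 7, 1997 is 393 days after the start; 393 ÷ 21 = 18 remainder 15. Last occurrence in the window: #19 on Aug 23, 1997.
Occurrences #6 through #19: 14 in total.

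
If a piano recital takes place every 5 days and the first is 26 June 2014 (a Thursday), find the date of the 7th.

26 July 2014

The 7th occurrence is 6 intervals after the first: 6 × 5 = 30 days after 26 June 2014.
June has 30 days — 4 days to the end of June leaves 26.
26 days into July → 26 July 2014.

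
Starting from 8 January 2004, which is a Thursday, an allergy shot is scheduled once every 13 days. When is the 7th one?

The 7th occurrence is 6 intervals after the first: 6 × 13 = 78 days after 8 January 2004.
January has 31 days — 23 days to the end of January leaves 55.
February has 29 days (26 left).
26 days into March → 26 March 2004.

26 March 2004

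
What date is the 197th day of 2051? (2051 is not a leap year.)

2051-07-16

January has 31 days (197 − 31 = 166 remain).
February has 28 days (166 − 28 = 138 remain).
March has 31 days (138 − 31 = 107 remain).
April has 30 days (107 − 30 = 77 remain).
May has 31 days (77 − 31 = 46 remain).
June has 30 days (46 − 30 = 16 remain).
16 into July → July 16.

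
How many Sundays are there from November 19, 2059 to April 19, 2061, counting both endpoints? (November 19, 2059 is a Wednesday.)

November 19, 2059 is a Wednesday; the first Sunday on or after it is November 23, 2059 (4 days later).
From November 23, 2059 to April 19, 2061: 38 + 366 + 109 = 513 days (rest of 2059, 2060, to April 19, 2061 in 2061).
513 ÷ 7 = 73 full weeks with remainder 2, so 73 more Sundays after the first → 74.

74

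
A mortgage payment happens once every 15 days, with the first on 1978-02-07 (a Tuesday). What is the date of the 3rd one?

1978-03-09

The 3rd occurrence is 2 intervals after the first: 2 × 15 = 30 days after 1978-02-07.
February has 28 days — 21 days to the end of February leaves 9.
9 days into March → 1978-03-09.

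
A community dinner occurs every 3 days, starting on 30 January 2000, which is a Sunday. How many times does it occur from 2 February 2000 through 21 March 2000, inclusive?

Occurrences land 3·i days after 30 January 2000 for i = 0, 1, 2, …
2 February 2000 is 3 days after the start; 3 ÷ 3 = 1 remainder 0. First occurrence in the window: #2 on 2 February 2000 (1×3 = 3 days in).
21 March 2000 is 51 days after the start; 51 ÷ 3 = 17 remainder 0. Last occurrence in the window: #18 on 21 March 2000.
Occurrences #2 through #18: 17 in total.

17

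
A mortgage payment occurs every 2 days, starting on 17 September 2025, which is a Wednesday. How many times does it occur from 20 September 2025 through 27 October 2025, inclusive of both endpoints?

19

Occurrences land 2·i days after 17 September 2025 for i = 0, 1, 2, …
20 September 2025 is 3 days after the start; 3 ÷ 2 = 1 remainder 1; since the remainder is 1, round up to i = 2. First occurrence in the window: #3 on 21 September 2025 (2×2 = 4 days in).
27 October 2025 is 40 days after the start; 40 ÷ 2 = 20 remainder 0. Last occurrence in the window: #21 on 27 October 2025.
Occurrences #3 through #21: 19 in total.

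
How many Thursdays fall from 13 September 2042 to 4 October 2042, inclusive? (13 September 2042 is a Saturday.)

3

13 September 2042 is a Saturday; the first Thursday on or after it is 18 September 2042 (5 days later).
From 18 September 2042 to 4 October 2042: 12 + 4 = 16 days (rest of September, October).
16 ÷ 7 = 2 full weeks with remainder 2, so 2 more Thursdays after the first → 3.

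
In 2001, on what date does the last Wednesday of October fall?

October 2001 begins on a Monday, so the first Wednesday is October 3 (2 days later).
October 2001 has 31 days. Adding weeks: 3, 10, 17, 24, 31 — the last one ≤ 31 is the 31st.

31 October 2001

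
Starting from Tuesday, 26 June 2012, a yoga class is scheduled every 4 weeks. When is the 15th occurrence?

23 July 2013

The 15th occurrence is 14 intervals after the first: 14 × 28 = 392 days after 26 June 2012.
June has 30 days — 4 days to the end of June leaves 388.
July has 31 days (357 left).
August has 31 days (326 left).
September has 30 days (296 left).
October has 31 days (265 left).
November has 30 days (235 left).
December has 31 days (204 left).
January has 31 days (173 left).
February has 28 days (145 left).
March has 31 days (114 left).
April has 30 days (84 left).
May has 31 days (53 left).
June has 30 days (23 left).
23 days into July → 23 July 2013.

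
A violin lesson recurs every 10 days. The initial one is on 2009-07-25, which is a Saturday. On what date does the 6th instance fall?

2009-09-13

The 6th occurrence is 5 intervals after the first: 5 × 10 = 50 days after 2009-07-25.
July has 31 days — 6 days to the end of July leaves 44.
August has 31 days (13 left).
13 days into September → 2009-09-13.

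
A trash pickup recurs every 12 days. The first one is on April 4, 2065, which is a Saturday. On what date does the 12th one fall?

The 12th occurrence is 11 intervals after the first: 11 × 12 = 132 days after April 4, 2065.
April has 30 days — 26 days to the end of April leaves 106.
May has 31 days (75 left).
June has 30 days (45 left).
July has 31 days (14 left).
14 days into August → August 14, 2065.

August 14, 2065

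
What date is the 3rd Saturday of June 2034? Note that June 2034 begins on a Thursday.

2034-06-17

June 2034 begins on a Thursday, so the first Saturday is June 3 (2 days later).
The 3rd Saturday is 2 weeks later: 3 + 14 = 17.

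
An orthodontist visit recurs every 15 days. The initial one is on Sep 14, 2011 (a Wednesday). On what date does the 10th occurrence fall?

Jan 27, 2012

The 10th occurrence is 9 intervals after the first: 9 × 15 = 135 days after Sep 14, 2011.
Sep has 30 days — 16 days to the end of Sep leaves 119.
Oct has 31 days (88 left).
Nov has 30 days (58 left).
Dec has 31 days (27 left).
27 days into Jan → Jan 27, 2012.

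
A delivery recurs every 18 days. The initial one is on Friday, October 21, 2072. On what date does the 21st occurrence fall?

The 21st occurrence is 20 intervals after the first: 20 × 18 = 360 days after October 21, 2072.
October has 31 days — 10 days to the end of October leaves 350.
November has 30 days (320 left).
December has 31 days (289 left).
January has 31 days (258 left).
February has 28 days (230 left).
March has 31 days (199 left).
April has 30 days (169 left).
May has 31 days (138 left).
June has 30 days (108 left).
July has 31 days (77 left).
August has 31 days (46 left).
September has 30 days (16 left).
16 days into October → October 16, 2073.

October 16, 2073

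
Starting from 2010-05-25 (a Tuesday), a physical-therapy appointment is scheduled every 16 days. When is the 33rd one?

The 33rd occurrence is 32 intervals after the first: 32 × 16 = 512 days after 2010-05-25.
May has 31 days — 6 days to the end of May leaves 506.
From end of May to end of 2010 is 214 days (292 left).
January has 31 days (261 left).
February has 28 days (233 left).
March has 31 days (202 left).
April has 30 days (172 left).
May has 31 days (141 left).
June has 30 days (111 left).
July has 31 days (80 left).
August has 31 days (49 left).
September has 30 days (19 left).
19 days into October → 2011-10-19.

2011-10-19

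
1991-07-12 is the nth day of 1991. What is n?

Days in months before July: 31 + 28 + 31 + 30 + 31 + 30 = 181.
Plus 12 days into July → day 193.

193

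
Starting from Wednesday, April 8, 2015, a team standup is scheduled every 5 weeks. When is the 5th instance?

August 26, 2015

The 5th occurrence is 4 intervals after the first: 4 × 35 = 140 days after April 8, 2015.
April has 30 days — 22 days to the end of April leaves 118.
May has 31 days (87 left).
June has 30 days (57 left).
July has 31 days (26 left).
26 days into August → August 26, 2015.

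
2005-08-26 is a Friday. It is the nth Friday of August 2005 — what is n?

4th

Day 26 falls in week ⌈26/7⌉ of the month.
Days 1–7 hold the 1st Friday, 8–14 the 2nd, 15–21 the 3rd, 22–28 the 4th, 29–31 the 5th.
26 is in the range for the 4th.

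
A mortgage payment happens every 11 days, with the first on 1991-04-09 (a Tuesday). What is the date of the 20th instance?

The 20th occurrence is 19 intervals after the first: 19 × 11 = 209 days after 1991-04-09.
April has 30 days — 21 days to the end of April leaves 188.
May has 31 days (157 left).
June has 30 days (127 left).
July has 31 days (96 left).
August has 31 days (65 left).
September has 30 days (35 left).
October has 31 days (4 left).
4 days into November → 1991-11-04.

1991-11-04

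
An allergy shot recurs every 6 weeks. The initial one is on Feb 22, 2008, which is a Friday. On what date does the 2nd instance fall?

Apr 4, 2008

The 2nd occurrence is 1 interval after the first: 1 × 42 = 42 days after Feb 22, 2008.
Feb has 29 days — 7 days to the end of Feb leaves 35.
Mar has 31 days (4 left).
4 days into Apr → Apr 4, 2008.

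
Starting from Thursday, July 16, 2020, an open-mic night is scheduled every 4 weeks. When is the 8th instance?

January 28, 2021

The 8th occurrence is 7 intervals after the first: 7 × 28 = 196 days after July 16, 2020.
July has 31 days — 15 days to the end of July leaves 181.
August has 31 days (150 left).
September has 30 days (120 left).
October has 31 days (89 left).
November has 30 days (59 left).
December has 31 days (28 left).
28 days into January → January 28, 2021.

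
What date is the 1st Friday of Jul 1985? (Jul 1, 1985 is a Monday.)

Jul 1985 begins on a Monday, so the first Friday is Jul 5 (4 days later).

Jul 5, 1985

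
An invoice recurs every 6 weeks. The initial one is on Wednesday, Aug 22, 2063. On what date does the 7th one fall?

The 7th occurrence is 6 intervals after the first: 6 × 42 = 252 days after Aug 22, 2063.
Aug has 31 days — 9 days to the end of Aug leaves 243.
Sep has 30 days (213 left).
Oct has 31 days (182 left).
Nov has 30 days (152 left).
Dec has 31 days (121 left).
Jan has 31 days (90 left).
Feb has 29 days (61 left).
Mar has 31 days (30 left).
30 days into Apr → Apr 30, 2064.

Apr 30, 2064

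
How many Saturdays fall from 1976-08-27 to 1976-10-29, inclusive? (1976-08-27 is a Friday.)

1976-08-27 is a Friday; the first Saturday on or after it is 1976-08-28 (1 day later).
From 1976-08-28 to 1976-10-29: 3 + 30 + 29 = 62 days (rest of August, September, October).
62 ÷ 7 = 8 full weeks with remainder 6, so 8 more Saturdays after the first → 9.

9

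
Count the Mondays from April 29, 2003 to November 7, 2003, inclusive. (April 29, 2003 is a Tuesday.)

April 29, 2003 is a Tuesday; the first Monday on or after it is May 5, 2003 (6 days later).
From May 5, 2003 to November 7, 2003: 26 + 30 + 31 + 31 + 30 + 31 + 7 = 186 days (rest of May, June, July, August, September, October, November).
186 ÷ 7 = 26 full weeks with remainder 4, so 26 more Mondays after the first → 27.

27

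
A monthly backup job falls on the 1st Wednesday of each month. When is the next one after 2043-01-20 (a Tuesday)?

January 2043 starts on a Thursday, so its 1st Wednesday is 2043-01-07 (6 days in).
That is not after 2043-01-20, so look at February 2043.
February 2043 starts on a Sunday, so its 1st Wednesday is 2043-02-04 (3 days in).

2043-02-04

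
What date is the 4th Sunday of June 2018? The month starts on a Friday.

June 2018 begins on a Friday, so the first Sunday is June 3 (2 days later).
The 4th Sunday is 3 weeks later: 3 + 21 = 24.

2018-06-24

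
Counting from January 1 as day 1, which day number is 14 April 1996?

105

Days in months before April: 31 + 29 + 31 = 91.
Plus 14 days into April → day 105.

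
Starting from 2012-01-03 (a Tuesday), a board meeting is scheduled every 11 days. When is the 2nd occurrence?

2012-01-14

The 2nd occurrence is 1 interval after the first: 1 × 11 = 11 days after 2012-01-03.
11 days later is 2012-01-14.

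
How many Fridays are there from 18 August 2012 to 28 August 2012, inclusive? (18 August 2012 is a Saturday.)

1

18 August 2012 is a Saturday; the first Friday on or after it is 24 August 2012 (6 days later).
From 24 August 2012 to 28 August 2012 is 28 − 24 = 4 days.
4 ÷ 7 = 0 full weeks with remainder 4, so 0 more Fridays after the first → 1.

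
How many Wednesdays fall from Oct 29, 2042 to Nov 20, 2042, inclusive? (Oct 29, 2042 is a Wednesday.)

4

Oct 29, 2042 is a Wednesday; the first Wednesday on or after it is Oct 29, 2042.
From Oct 29, 2042 to Nov 20, 2042: 2 + 20 = 22 days (rest of Oct, Nov).
22 ÷ 7 = 3 full weeks with remainder 1, so 3 more Wednesdays after the first → 4.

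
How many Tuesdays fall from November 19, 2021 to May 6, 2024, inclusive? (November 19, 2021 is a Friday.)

November 19, 2021 is a Friday; the first Tuesday on or after it is November 23, 2021 (4 days later).
From November 23, 2021 to May 6, 2024: 38 + 365 + 365 + 127 = 895 days (rest of 2021, 2022, 2023, to May 6, 2024 in 2024).
895 ÷ 7 = 127 full weeks with remainder 6, so 127 more Tuesdays after the first → 128.

128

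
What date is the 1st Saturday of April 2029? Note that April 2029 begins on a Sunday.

2029-04-07

April 2029 begins on a Sunday, so the first Saturday is April 7 (6 days later).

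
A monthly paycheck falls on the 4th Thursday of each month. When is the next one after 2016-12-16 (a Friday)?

2016-12-22

December 2016 starts on a Thursday; its first Thursday is the 1st, so the 4th Thursday is the 22nd — 2016-12-22.
2016-12-22 is after 2016-12-16, so that is the next one.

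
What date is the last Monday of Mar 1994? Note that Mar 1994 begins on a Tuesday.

Mar 28, 1994

Mar 1994 begins on a Tuesday, so the first Monday is Mar 7 (6 days later).
Mar 1994 has 31 days. Adding weeks: 7, 14, 21, 28 — the last one ≤ 31 is the 28th.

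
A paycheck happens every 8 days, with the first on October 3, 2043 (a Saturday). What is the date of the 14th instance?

The 14th occurrence is 13 intervals after the first: 13 × 8 = 104 days after October 3, 2043.
October has 31 days — 28 days to the end of October leaves 76.
November has 30 days (46 left).
December has 31 days (15 left).
15 days into January → January 15, 2044.

January 15, 2044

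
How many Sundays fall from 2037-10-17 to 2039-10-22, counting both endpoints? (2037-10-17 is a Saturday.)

105

2037-10-17 is a Saturday; the first Sunday on or after it is 2037-10-18 (1 day later).
From 2037-10-18 to 2039-10-22: 74 + 365 + 295 = 734 days (rest of 2037, 2038, to 2039-10-22 in 2039).
734 ÷ 7 = 104 full weeks with remainder 6, so 104 more Sundays after the first → 105.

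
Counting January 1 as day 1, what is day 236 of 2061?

August 24, 2061

January has 31 days (236 − 31 = 205 remain).
February has 28 days (205 − 28 = 177 remain).
March has 31 days (177 − 31 = 146 remain).
April has 30 days (146 − 30 = 116 remain).
May has 31 days (116 − 31 = 85 remain).
June has 30 days (85 − 30 = 55 remain).
July has 31 days (55 − 31 = 24 remain).
24 into August → August 24.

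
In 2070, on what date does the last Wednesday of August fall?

August 27, 2070

August 2070 begins on a Friday, so the first Wednesday is August 6 (5 days later).
August 2070 has 31 days. Adding weeks: 6, 13, 20, 27 — the last one ≤ 31 is the 27th.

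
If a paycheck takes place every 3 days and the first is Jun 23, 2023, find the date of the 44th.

Oct 30, 2023

The 44th occurrence is 43 intervals after the first: 43 × 3 = 129 days after Jun 23, 2023.
Jun has 30 days — 7 days to the end of Jun leaves 122.
Jul has 31 days (91 left).
Aug has 31 days (60 left).
Sep has 30 days (30 left).
30 days into Oct → Oct 30, 2023.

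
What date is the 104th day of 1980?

Jan has 31 days (104 − 31 = 73 remain).
Feb has 29 days (73 − 29 = 44 remain).
Mar has 31 days (44 − 31 = 13 remain).
13 into Apr → Apr 13.

Apr 13, 1980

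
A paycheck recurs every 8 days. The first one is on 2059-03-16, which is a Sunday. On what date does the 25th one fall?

The 25th occurrence is 24 intervals after the first: 24 × 8 = 192 days after 2059-03-16.
March has 31 days — 15 days to the end of March leaves 177.
April has 30 days (147 left).
May has 31 days (116 left).
June has 30 days (86 left).
July has 31 days (55 left).
August has 31 days (24 left).
24 days into September → 2059-09-24.

2059-09-24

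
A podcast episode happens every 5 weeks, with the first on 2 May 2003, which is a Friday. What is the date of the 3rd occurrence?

The 3rd occurrence is 2 intervals after the first: 2 × 35 = 70 days after 2 May 2003.
May has 31 days — 29 days to the end of May leaves 41.
June has 30 days (11 left).
11 days into July → 11 July 2003.

11 July 2003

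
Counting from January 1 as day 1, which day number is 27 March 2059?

Days in months before March: 31 + 28 = 59.
Plus 27 days into March → day 86.

86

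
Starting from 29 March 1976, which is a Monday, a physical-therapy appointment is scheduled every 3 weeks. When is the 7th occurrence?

2 August 1976

The 7th occurrence is 6 intervals after the first: 6 × 21 = 126 days after 29 March 1976.
March has 31 days — 2 days to the end of March leaves 124.
April has 30 days (94 left).
May has 31 days (63 left).
June has 30 days (33 left).
July has 31 days (2 left).
2 days into August → 2 August 1976.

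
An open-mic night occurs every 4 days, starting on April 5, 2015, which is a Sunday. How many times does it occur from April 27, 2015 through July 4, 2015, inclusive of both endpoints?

Occurrences land 4·i days after April 5, 2015 for i = 0, 1, 2, …
April 27, 2015 is 22 days after the start; 22 ÷ 4 = 5 remainder 2; since the remainder is 2, round up to i = 6. First occurrence in the window: #7 on April 29, 2015 (6×4 = 24 days in).
July 4, 2015 is 90 days after the start; 90 ÷ 4 = 22 remainder 2. Last occurrence in the window: #23 on July 2, 2015.
Occurrences #7 through #23: 17 in total.

17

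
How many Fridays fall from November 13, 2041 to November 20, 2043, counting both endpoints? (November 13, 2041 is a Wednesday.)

November 13, 2041 is a Wednesday; the first Friday on or after it is November 15, 2041 (2 days later).
From November 15, 2041 to November 20, 2043: 46 + 365 + 324 = 735 days (rest of 2041, 2042, to November 20, 2043 in 2043).
735 ÷ 7 = 105 full weeks with remainder 0, so 105 more Fridays after the first → 106.

106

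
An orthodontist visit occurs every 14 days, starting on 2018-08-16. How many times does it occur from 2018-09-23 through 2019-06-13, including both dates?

Occurrences land 14·i days after 2018-08-16 for i = 0, 1, 2, …
2018-09-23 is 38 days after the start; 38 ÷ 14 = 2 remainder 10; since the remainder is 10, round up to i = 3. First occurrence in the window: #4 on 2018-09-27 (3×14 = 42 days in).
2019-06-13 is 301 days after the start; 301 ÷ 14 = 21 remainder 7. Last occurrence in the window: #22 on 2019-06-06.
Occurrences #4 through #22: 19 in total.

19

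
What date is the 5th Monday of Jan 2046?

Jan 29, 2046

The first Monday of Jan 2046 is Jan 1.
The 5th Monday is 4 weeks later: 1 + 28 = 29.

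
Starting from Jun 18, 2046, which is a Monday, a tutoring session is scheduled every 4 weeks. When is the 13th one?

May 20, 2047

The 13th occurrence is 12 intervals after the first: 12 × 28 = 336 days after Jun 18, 2046.
Jun has 30 days — 12 days to the end of Jun leaves 324.
Jul has 31 days (293 left).
Aug has 31 days (262 left).
Sep has 30 days (232 left).
Oct has 31 days (201 left).
Nov has 30 days (171 left).
Dec has 31 days (140 left).
Jan has 31 days (109 left).
Feb has 28 days (81 left).
Mar has 31 days (50 left).
Apr has 30 days (20 left).
20 days into May → May 20, 2047.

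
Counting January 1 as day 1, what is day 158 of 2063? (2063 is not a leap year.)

7 June 2063

January has 31 days (158 − 31 = 127 remain).
February has 28 days (127 − 28 = 99 remain).
March has 31 days (99 − 31 = 68 remain).
April has 30 days (68 − 30 = 38 remain).
May has 31 days (38 − 31 = 7 remain).
7 into June → June 7.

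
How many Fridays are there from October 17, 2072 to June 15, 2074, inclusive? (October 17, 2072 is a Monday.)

87

October 17, 2072 is a Monday; the first Friday on or after it is October 21, 2072 (4 days later).
From October 21, 2072 to June 15, 2074: 71 + 365 + 166 = 602 days (rest of 2072, 2073, to June 15, 2074 in 2074).
602 ÷ 7 = 86 full weeks with remainder 0, so 86 more Fridays after the first → 87.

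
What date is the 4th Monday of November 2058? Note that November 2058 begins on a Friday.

2058-11-25

November 2058 begins on a Friday, so the first Monday is November 4 (3 days later).
The 4th Monday is 3 weeks later: 4 + 21 = 25.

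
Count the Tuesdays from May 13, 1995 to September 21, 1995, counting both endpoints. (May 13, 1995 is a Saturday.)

19

May 13, 1995 is a Saturday; the first Tuesday on or after it is May 16, 1995 (3 days later).
From May 16, 1995 to September 21, 1995: 15 + 30 + 31 + 31 + 21 = 128 days (rest of May, June, July, August, September).
128 ÷ 7 = 18 full weeks with remainder 2, so 18 more Tuesdays after the first → 19.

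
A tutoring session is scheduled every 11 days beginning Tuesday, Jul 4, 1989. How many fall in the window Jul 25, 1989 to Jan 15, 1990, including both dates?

16

Occurrences land 11·i days after Jul 4, 1989 for i = 0, 1, 2, …
Jul 25, 1989 is 21 days after the start; 21 ÷ 11 = 1 remainder 10; since the remainder is 10, round up to i = 2. First occurrence in the window: #3 on Jul 26, 1989 (2×11 = 22 days in).
Jan 15, 1990 is 195 days after the start; 195 ÷ 11 = 17 remainder 8. Last occurrence in the window: #18 on Jan 7, 1990.
Occurrences #3 through #18: 16 in total.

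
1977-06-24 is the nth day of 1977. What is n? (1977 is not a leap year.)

Days in months before June: 31 + 28 + 31 + 30 + 31 = 151.
Plus 24 days into June → day 175.

175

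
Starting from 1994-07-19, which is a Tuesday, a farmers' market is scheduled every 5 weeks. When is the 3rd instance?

The 3rd occurrence is 2 intervals after the first: 2 × 35 = 70 days after 1994-07-19.
July has 31 days — 12 days to the end of July leaves 58.
August has 31 days (27 left).
27 days into September → 1994-09-27.

1994-09-27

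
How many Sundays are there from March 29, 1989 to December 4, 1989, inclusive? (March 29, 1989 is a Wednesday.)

March 29, 1989 is a Wednesday; the first Sunday on or after it is April 2, 1989 (4 days later).
From April 2, 1989 to December 4, 1989: 28 + 31 + 30 + 31 + 31 + 30 + 31 + 30 + 4 = 246 days (rest of April, May, June, July, August, September, October, November, December).
246 ÷ 7 = 35 full weeks with remainder 1, so 35 more Sundays after the first → 36.

36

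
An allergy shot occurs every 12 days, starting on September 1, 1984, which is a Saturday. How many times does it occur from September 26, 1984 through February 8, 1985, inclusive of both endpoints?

11

Occurrences land 12·i days after September 1, 1984 for i = 0, 1, 2, …
September 26, 1984 is 25 days after the start; 25 ÷ 12 = 2 remainder 1; since the remainder is 1, round up to i = 3. First occurrence in the window: #4 on October 7, 1984 (3×12 = 36 days in).
February 8, 1985 is 160 days after the start; 160 ÷ 12 = 13 remainder 4. Last occurrence in the window: #14 on February 4, 1985.
Occurrences #4 through #14: 11 in total.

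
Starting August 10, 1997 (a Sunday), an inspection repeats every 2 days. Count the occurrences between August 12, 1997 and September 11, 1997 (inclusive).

Occurrences land 2·i days after August 10, 1997 for i = 0, 1, 2, …
August 12, 1997 is 2 days after the start; 2 ÷ 2 = 1 remainder 0. First occurrence in the window: #2 on August 12, 1997 (1×2 = 2 days in).
September 11, 1997 is 32 days after the start; 32 ÷ 2 = 16 remainder 0. Last occurrence in the window: #17 on September 11, 1997.
Occurrences #2 through #17: 16 in total.

16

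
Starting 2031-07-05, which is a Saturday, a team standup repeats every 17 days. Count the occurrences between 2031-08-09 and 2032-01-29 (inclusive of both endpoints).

10

Occurrences land 17·i days after 2031-07-05 for i = 0, 1, 2, …
2031-08-09 is 35 days after the start; 35 ÷ 17 = 2 remainder 1; since the remainder is 1, round up to i = 3. First occurrence in the window: #4 on 2031-08-25 (3×17 = 51 days in).
2032-01-29 is 208 days after the start; 208 ÷ 17 = 12 remainder 4. Last occurrence in the window: #13 on 2032-01-25.
Occurrences #4 through #13: 10 in total.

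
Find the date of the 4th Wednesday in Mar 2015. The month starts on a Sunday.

Mar 25, 2015

Mar 2015 begins on a Sunday, so the first Wednesday is Mar 4 (3 days later).
The 4th Wednesday is 3 weeks later: 4 + 21 = 25.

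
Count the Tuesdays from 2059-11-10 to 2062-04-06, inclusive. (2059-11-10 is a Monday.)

2059-11-10 is a Monday; the first Tuesday on or after it is 2059-11-11 (1 day later).
From 2059-11-11 to 2062-04-06: 50 + 366 + 365 + 96 = 877 days (rest of 2059, 2060, 2061, to 2062-04-06 in 2062).
877 ÷ 7 = 125 full weeks with remainder 2, so 125 more Tuesdays after the first → 126.

126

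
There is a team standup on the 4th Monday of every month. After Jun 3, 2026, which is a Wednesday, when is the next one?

Jun 22, 2026

Jun 2026 starts on a Monday; its first Monday is the 1st, so the 4th Monday is the 22nd — Jun 22, 2026.
Jun 22, 2026 is after Jun 3, 2026, so that is the next one.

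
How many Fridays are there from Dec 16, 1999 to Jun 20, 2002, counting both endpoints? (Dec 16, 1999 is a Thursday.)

Dec 16, 1999 is a Thursday; the first Friday on or after it is Dec 17, 1999 (1 day later).
From Dec 17, 1999 to Jun 20, 2002: 14 + 366 + 365 + 171 = 916 days (rest of 1999, 2000, 2001, to Jun 20, 2002 in 2002).
916 ÷ 7 = 130 full weeks with remainder 6, so 130 more Fridays after the first → 131.

131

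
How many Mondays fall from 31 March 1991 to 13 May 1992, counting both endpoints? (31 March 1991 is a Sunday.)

59

31 March 1991 is a Sunday; the first Monday on or after it is 1 April 1991 (1 day later).
From 1 April 1991 to 13 May 1992: 274 + 134 = 408 days (rest of 1991, to 13 May 1992 in 1992).
408 ÷ 7 = 58 full weeks with remainder 2, so 58 more Mondays after the first → 59.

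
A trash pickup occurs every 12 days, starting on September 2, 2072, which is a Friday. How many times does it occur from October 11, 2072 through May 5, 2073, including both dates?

17

Occurrences land 12·i days after September 2, 2072 for i = 0, 1, 2, …
October 11, 2072 is 39 days after the start; 39 ÷ 12 = 3 remainder 3; since the remainder is 3, round up to i = 4. First occurrence in the window: #5 on October 20, 2072 (4×12 = 48 days in).
May 5, 2073 is 245 days after the start; 245 ÷ 12 = 20 remainder 5. Last occurrence in the window: #21 on April 30, 2073.
Occurrences #5 through #21: 17 in total.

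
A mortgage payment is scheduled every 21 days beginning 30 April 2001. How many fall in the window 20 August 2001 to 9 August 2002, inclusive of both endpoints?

Occurrences land 21·i days after 30 April 2001 for i = 0, 1, 2, …
20 August 2001 is 112 days after the start; 112 ÷ 21 = 5 remainder 7; since the remainder is 7, round up to i = 6. First occurrence in the window: #7 on 3 September 2001 (6×21 = 126 days in).
9 August 2002 is 466 days after the start; 466 ÷ 21 = 22 remainder 4. Last occurrence in the window: #23 on 5 August 2002.
Occurrences #7 through #23: 17 in total.

17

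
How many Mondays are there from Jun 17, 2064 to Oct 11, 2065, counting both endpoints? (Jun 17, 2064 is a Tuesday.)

Jun 17, 2064 is a Tuesday; the first Monday on or after it is Jun 23, 2064 (6 days later).
From Jun 23, 2064 to Oct 11, 2065: 191 + 284 = 475 days (rest of 2064, to Oct 11, 2065 in 2065).
475 ÷ 7 = 67 full weeks with remainder 6, so 67 more Mondays after the first → 68.

68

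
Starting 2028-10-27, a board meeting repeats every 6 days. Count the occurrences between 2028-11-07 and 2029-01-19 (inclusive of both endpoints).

13

Occurrences land 6·i days after 2028-10-27 for i = 0, 1, 2, …
2028-11-07 is 11 days after the start; 11 ÷ 6 = 1 remainder 5; since the remainder is 5, round up to i = 2. First occurrence in the window: #3 on 2028-11-08 (2×6 = 12 days in).
2029-01-19 is 84 days after the start; 84 ÷ 6 = 14 remainder 0. Last occurrence in the window: #15 on 2029-01-19.
Occurrences #3 through #15: 13 in total.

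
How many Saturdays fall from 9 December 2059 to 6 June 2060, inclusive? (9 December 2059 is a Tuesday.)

26

9 December 2059 is a Tuesday; the first Saturday on or after it is 13 December 2059 (4 days later).
From 13 December 2059 to 6 June 2060: 18 + 31 + 29 + 31 + 30 + 31 + 6 = 176 days (rest of December, January, February, March, April, May, June).
176 ÷ 7 = 25 full weeks with remainder 1, so 25 more Saturdays after the first → 26.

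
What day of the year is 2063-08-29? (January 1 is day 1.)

Days in months before August: 31 + 28 + 31 + 30 + 31 + 30 + 31 = 212.
Plus 29 days into August → day 241.

241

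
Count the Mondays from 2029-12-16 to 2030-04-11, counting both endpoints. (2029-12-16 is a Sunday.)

2029-12-16 is a Sunday; the first Monday on or after it is 2029-12-17 (1 day later).
From 2029-12-17 to 2030-04-11: 14 + 31 + 28 + 31 + 11 = 115 days (rest of December, January, February, March, April).
115 ÷ 7 = 16 full weeks with remainder 3, so 16 more Mondays after the first → 17.

17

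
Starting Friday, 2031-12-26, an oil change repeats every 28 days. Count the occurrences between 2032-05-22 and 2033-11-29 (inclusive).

Occurrences land 28·i days after 2031-12-26 for i = 0, 1, 2, …
2032-05-22 is 148 days after the start; 148 ÷ 28 = 5 remainder 8; since the remainder is 8, round up to i = 6. First occurrence in the window: #7 on 2032-06-11 (6×28 = 168 days in).
2033-11-29 is 704 days after the start; 704 ÷ 28 = 25 remainder 4. Last occurrence in the window: #26 on 2033-11-25.
Occurrences #7 through #26: 20 in total.

20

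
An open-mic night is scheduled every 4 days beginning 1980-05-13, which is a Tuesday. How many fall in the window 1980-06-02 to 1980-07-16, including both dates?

Occurrences land 4·i days after 1980-05-13 for i = 0, 1, 2, …
1980-06-02 is 20 days after the start; 20 ÷ 4 = 5 remainder 0. First occurrence in the window: #6 on 1980-06-02 (5×4 = 20 days in).
1980-07-16 is 64 days after the start; 64 ÷ 4 = 16 remainder 0. Last occurrence in the window: #17 on 1980-07-16.
Occurrences #6 through #17: 12 in total.

12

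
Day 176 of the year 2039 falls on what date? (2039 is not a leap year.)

June 25, 2039

January has 31 days (176 − 31 = 145 remain).
February has 28 days (145 − 28 = 117 remain).
March has 31 days (117 − 31 = 86 remain).
April has 30 days (86 − 30 = 56 remain).
May has 31 days (56 − 31 = 25 remain).
25 into June → June 25.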